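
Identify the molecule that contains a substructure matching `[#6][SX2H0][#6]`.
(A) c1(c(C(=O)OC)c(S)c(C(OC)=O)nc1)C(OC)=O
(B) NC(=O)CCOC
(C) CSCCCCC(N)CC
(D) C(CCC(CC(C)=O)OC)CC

C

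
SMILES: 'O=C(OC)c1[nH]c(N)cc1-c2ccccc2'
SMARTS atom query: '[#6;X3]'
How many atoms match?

Check the 16 heavy atoms by environment: 1× n (aromatic, X3) → no; 10× c (aromatic, X3) → match; 1× C (X3) → match; 1× O (X1) → no; 1× O (X2) → no; 1× C (X4) → no; 1× N (X3) → no.
Summing the matching environments: 10 + 1 = 11 matching atoms.

11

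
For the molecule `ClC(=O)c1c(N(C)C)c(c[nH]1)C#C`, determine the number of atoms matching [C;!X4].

The query [C;!X4] means: aliphatic carbon that does not have four total connections.
Check the 13 heavy atoms by environment: 1× n (aromatic, X3) → no; 4× c (aromatic, X3) → no; 1× N (X3) → no; 2× C (X4) → no; 1× C (X3) → match; 1× O (X1) → no; 1× Cl (X1) → no; 2× C (X2) → match.
Summing the matching environments: 1 + 2 = 3 matching atoms.

3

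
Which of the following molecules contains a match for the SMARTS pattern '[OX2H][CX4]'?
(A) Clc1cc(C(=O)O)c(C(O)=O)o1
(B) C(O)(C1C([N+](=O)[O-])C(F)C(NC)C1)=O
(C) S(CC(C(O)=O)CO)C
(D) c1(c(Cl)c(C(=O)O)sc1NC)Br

C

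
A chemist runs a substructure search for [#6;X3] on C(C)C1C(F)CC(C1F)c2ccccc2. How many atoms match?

6

Check the 15 heavy atoms by environment: 7× C (X4) → no; 6× c (aromatic, X3) → match; 2× F (X1) → no.
That gives 6 matching atoms.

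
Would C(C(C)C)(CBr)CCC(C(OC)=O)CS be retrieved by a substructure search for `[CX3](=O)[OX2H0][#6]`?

The pattern [CX3](=O)[OX2H0][#6] describes a carbonyl carbon bonded to an oxygen that is itself bonded to carbon (no H on that O) — an ester.
The molecule carries a methyl-ester group (-C(=O)OCH3), whose atoms satisfy every constraint of the query, so the pattern matches.

Yes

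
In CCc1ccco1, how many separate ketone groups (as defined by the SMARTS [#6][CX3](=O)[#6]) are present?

0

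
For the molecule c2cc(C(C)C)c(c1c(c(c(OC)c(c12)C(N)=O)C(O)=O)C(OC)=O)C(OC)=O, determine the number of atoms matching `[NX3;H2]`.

1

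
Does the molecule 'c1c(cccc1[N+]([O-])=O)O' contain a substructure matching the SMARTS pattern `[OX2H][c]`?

Yes

The pattern [OX2H][c] describes a hydroxyl oxygen attached to an aromatic carbon — a phenol.
The molecule carries a hydroxyl group (-OH), whose atoms satisfy every constraint of the query, so the pattern matches.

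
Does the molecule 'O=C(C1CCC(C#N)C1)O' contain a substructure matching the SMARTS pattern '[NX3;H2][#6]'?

No

The pattern [NX3;H2][#6] describes a trivalent nitrogen with two H attached to carbon — a primary amine.
The closest candidate here is a nitrile (-C#N), but the nitrogen is NX1 (triple-bonded), not NX3 with two H. No other fragment satisfies the full query, so there is no match.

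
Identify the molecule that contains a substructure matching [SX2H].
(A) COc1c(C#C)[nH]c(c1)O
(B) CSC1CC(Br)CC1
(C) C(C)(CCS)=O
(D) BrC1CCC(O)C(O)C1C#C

[SX2H] describes an aliphatic sulfur with two connections, one being H (a thiol).
(A) has a hydroxyl group (-OH) but it is an -OH, not an -SH.
(B) has a methylthio ether (-SCH3) but the sulfur has H0 (bonded to two carbons), not H1.
(C) contains a thiol (-SH), which satisfies every atom and bond constraint.
(D) has a hydroxyl group (-OH) but it is an -OH, not an -SH.
So the answer is (C).

C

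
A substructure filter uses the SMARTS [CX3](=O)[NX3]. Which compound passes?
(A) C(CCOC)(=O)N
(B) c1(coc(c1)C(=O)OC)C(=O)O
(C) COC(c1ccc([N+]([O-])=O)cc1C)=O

A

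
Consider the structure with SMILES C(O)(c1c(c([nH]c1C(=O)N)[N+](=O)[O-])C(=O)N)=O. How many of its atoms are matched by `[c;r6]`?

Check the 17 heavy atoms by environment: 1× n (aromatic, in 5-ring) → no; 4× c (aromatic, in 5-ring) → no; 1× N (charge +1, acyclic) → no; 1× O (charge -1, acyclic) → no; 5× O (acyclic) → no; 3× C (acyclic) → no; 2× N (acyclic) → no.
No environment satisfies the query, so 0 matching atoms.

0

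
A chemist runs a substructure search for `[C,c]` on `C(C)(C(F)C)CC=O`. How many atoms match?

The query [C,c] means: comma = OR; matches aliphatic or aromatic carbon — same as #6.
Check the 8 heavy atoms by environment: 6× C → match; 1× O → no; 1× F → no.
That gives 6 matching atoms.

6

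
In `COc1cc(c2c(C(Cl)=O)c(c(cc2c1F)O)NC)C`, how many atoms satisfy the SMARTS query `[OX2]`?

2

Check the 20 heavy atoms by environment: 10× c (aromatic, X3) → no; 1× F (X1) → no; 2× O (X2) → match; 3× C (X4) → no; 1× N (X3) → no; 1× C (X3) → no; 1× O (X1) → no; 1× Cl (X1) → no.
That gives 2 matching atoms.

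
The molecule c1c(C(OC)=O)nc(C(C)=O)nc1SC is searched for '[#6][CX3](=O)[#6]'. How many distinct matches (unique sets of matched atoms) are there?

1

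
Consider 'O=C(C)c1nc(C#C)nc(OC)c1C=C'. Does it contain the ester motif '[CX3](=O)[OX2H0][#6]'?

The pattern [CX3](=O)[OX2H0][#6] describes a carbonyl carbon bonded to an oxygen that is itself bonded to carbon (no H on that O) — an ester.
The closest candidate here is a methoxy ether (-OCH3), but the ether oxygen is not adjacent to a C=O carbon. No other fragment satisfies the full query, so there is no match.

No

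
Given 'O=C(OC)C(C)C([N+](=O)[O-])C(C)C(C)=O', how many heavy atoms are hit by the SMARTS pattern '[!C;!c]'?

6

The query [!C;!c] means: neither aliphatic nor aromatic carbon — same as [!#6].
Check the 15 heavy atoms by environment: 9× C → no; 1× N (charge +1) → match; 1× O (charge -1) → match; 4× O → match.
Summing the matching environments: 1 + 1 + 4 = 6 matching atoms.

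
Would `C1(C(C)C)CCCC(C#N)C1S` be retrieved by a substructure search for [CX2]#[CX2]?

No

The pattern [CX2]#[CX2] describes a carbon-carbon triple bond — an alkyne.
The closest candidate here is a nitrile (-C#N), but the triple bond is C#N, not C#C. No other fragment satisfies the full query, so there is no match.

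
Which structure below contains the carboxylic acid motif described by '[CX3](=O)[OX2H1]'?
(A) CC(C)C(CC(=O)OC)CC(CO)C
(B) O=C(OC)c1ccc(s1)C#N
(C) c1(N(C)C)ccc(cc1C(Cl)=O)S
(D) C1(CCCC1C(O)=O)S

[CX3](=O)[OX2H1] describes an sp2 carbon double-bonded to O and single-bonded to an -OH oxygen (a carboxylic acid).
(A) has a methyl-ester group (-C(=O)OCH3) but the singly-bonded O has no H (OX2H0, not OX2H1).
(B) has a methyl-ester group (-C(=O)OCH3) but the singly-bonded O has no H (OX2H0, not OX2H1).
(C) has an acyl chloride (-C(=O)Cl) but the carbonyl is bonded to Cl, not to an -OH oxygen.
(D) contains a carboxylic acid group (-C(=O)OH), which satisfies every atom and bond constraint.
So the answer is (D).

D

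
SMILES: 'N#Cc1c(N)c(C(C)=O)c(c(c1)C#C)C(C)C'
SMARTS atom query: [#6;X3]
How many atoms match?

The query [#6;X3] means: any carbon (aromatic or not) with three total connections.
Check the 17 heavy atoms by environment: 6× c (aromatic, X3) → match; 4× C (X4) → no; 1× N (X3) → no; 3× C (X2) → no; 1× N (X1) → no; 1× C (X3) → match; 1× O (X1) → no.
Summing the matching environments: 6 + 1 = 7 matching atoms.

7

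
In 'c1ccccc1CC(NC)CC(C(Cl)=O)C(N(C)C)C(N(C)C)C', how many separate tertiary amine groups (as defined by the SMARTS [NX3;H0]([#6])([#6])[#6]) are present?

[NX3;H0]([#6])([#6])[#6] is the SMARTS for a tertiary amine: a trivalent nitrogen with no H, bonded to three carbons.
The molecule carries 2 separate instances of a dimethylamino group (-N(CH3)2) meeting every constraint; each maps to a distinct set of atoms, giving 2 matches.

2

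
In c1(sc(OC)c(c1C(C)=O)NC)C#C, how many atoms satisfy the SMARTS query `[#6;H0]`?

The query [#6;H0] means: any carbon with no attached hydrogen.
Check the 14 heavy atoms by environment: 1× s (aromatic, H0) → no; 4× c (aromatic, H0) → match; 2× C (H0) → match; 1× C (H1) → no; 2× O (H0) → no; 3× C (H3) → no; 1× N (H1) → no.
Summing the matching environments: 4 + 2 = 6 matching atoms.

6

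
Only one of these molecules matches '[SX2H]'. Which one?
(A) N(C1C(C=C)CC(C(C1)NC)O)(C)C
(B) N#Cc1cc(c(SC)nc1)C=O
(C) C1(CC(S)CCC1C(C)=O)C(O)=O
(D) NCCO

[SX2H] describes an aliphatic sulfur with two connections, one being H (a thiol).
(A) has a hydroxyl group (-OH) but it is an -OH, not an -SH.
(B) has a methylthio ether (-SCH3) but the sulfur has H0 (bonded to two carbons), not H1.
(C) contains a thiol (-SH), which satisfies every atom and bond constraint.
(D) has a hydroxyl group (-OH) but it is an -OH, not an -SH.
So the answer is (C).

C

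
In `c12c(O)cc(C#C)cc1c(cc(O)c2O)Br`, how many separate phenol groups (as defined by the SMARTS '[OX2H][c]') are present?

[OX2H][c] is the SMARTS for a phenol: a hydroxyl oxygen attached to an aromatic carbon.
The molecule carries 3 separate instances of a hydroxyl group (-OH) meeting every constraint; each maps to a distinct set of atoms, giving 3 matches.

3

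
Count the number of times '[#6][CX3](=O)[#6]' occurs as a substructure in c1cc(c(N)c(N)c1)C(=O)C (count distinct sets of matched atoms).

[#6][CX3](=O)[#6] is the SMARTS for a ketone: a carbonyl carbon (no H) flanked by two carbons.
Exactly one fragment in the molecule meets all constraints, giving 1 match.

1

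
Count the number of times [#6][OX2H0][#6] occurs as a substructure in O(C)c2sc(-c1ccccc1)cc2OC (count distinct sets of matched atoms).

[#6][OX2H0][#6] is the SMARTS for an ether: an aliphatic oxygen bridging two carbons with no H on the oxygen.
The molecule carries 2 separate instances of a methoxy ether (-OCH3) meeting every constraint; each maps to a distinct set of atoms, giving 2 matches.

2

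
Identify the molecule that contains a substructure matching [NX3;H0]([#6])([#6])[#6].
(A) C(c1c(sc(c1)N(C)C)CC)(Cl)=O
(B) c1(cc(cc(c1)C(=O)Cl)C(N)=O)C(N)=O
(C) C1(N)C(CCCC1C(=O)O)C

A

[NX3;H0]([#6])([#6])[#6] describes a trivalent nitrogen with no H, bonded to three carbons (a tertiary amine).
(A) contains a dimethylamino group (-N(CH3)2), which satisfies every atom and bond constraint.
(B) has a primary amide (-C(=O)NH2) but the amide nitrogen has H2 and only one carbon neighbour.
(C) has a primary amino group (-NH2) but the nitrogen has H2, not H0 with three carbons.
So the answer is (A).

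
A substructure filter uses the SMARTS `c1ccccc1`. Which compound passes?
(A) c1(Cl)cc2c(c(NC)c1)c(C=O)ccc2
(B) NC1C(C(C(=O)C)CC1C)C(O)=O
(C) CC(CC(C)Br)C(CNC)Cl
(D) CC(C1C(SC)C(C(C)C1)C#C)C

A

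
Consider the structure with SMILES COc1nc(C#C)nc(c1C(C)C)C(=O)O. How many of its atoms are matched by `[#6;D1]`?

Check the 16 heavy atoms by environment: 2× n (aromatic, D2) → no; 4× c (aromatic, D3) → no; 2× C (D3) → no; 2× O (D1) → no; 1× C (D2) → no; 4× C (D1) → match; 1× O (D2) → no.
That gives 4 matching atoms.

4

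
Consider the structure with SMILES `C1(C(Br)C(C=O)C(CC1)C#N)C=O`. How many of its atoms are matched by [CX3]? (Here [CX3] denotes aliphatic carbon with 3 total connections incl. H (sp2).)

Check the 13 heavy atoms by environment: 6× C (X4) → no; 1× C (X2) → no; 1× N (X1) → no; 1× Br (X1) → no; 2× C (X3) → match; 2× O (X1) → no.
That gives 2 matching atoms.

2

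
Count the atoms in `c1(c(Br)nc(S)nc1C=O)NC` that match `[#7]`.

3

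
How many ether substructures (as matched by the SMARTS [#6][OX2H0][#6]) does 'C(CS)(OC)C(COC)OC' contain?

3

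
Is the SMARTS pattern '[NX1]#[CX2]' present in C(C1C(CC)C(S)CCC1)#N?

The pattern [NX1]#[CX2] describes a nitrogen triple-bonded to a two-connected carbon — a nitrile.
The molecule carries a nitrile (-C#N), whose atoms satisfy every constraint of the query, so the pattern matches.

Yes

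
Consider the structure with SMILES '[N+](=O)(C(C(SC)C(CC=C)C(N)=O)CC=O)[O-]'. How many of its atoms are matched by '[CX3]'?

The query [CX3] means: C with X3: aliphatic carbon with exactly 3 total connections.
Check the 17 heavy atoms by environment: 6× C (X4) → no; 1× S (X2) → no; 4× C (X3) → match; 3× O (X1) → no; 1× N (X3) → no; 1× N (charge +1, X3) → no; 1× O (charge -1, X1) → no.
That gives 4 matching atoms.

4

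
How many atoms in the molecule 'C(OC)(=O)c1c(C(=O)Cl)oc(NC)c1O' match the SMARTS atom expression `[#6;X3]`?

6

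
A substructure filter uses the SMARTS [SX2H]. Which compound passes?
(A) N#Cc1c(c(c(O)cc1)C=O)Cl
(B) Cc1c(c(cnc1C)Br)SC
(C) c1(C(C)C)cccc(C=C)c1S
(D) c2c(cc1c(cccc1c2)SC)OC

C

[SX2H] describes an aliphatic sulfur with two connections, one being H (a thiol).
(A) has a hydroxyl group (-OH) but it is an -OH, not an -SH.
(B) has a methylthio ether (-SCH3) but the sulfur has H0 (bonded to two carbons), not H1.
(C) contains a thiol (-SH), which satisfies every atom and bond constraint.
(D) has a methylthio ether (-SCH3) but the sulfur has H0 (bonded to two carbons), not H1.
So the answer is (C).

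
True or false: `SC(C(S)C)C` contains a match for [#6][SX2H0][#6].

False

The pattern [#6][SX2H0][#6] describes an aliphatic sulfur bridging two carbons with no H on the sulfur — a thioether.
The closest candidate here is a thiol (-SH), but the sulfur has H1, not H0 bridging two carbons. No other fragment satisfies the full query, so there is no match.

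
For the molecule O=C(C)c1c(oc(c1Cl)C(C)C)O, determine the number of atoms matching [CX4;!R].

4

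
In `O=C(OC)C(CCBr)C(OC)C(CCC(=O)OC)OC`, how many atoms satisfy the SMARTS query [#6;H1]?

3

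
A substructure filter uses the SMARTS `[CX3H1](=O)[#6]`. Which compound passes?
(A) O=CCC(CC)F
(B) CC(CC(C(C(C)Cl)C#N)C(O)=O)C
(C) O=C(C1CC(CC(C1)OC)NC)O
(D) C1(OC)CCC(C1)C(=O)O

[CX3H1](=O)[#6] describes an sp2 carbon with one H, double-bonded to O and single-bonded to carbon (an aldehyde).
(A) contains an aldehyde (-CHO), which satisfies every atom and bond constraint.
(B) has a carboxylic acid group (-C(=O)OH) but the carbonyl carbon has H0 and is bonded to O, not H1.
(C) has a carboxylic acid group (-C(=O)OH) but the carbonyl carbon has H0 and is bonded to O, not H1.
(D) has a carboxylic acid group (-C(=O)OH) but the carbonyl carbon has H0 and is bonded to O, not H1.
So the answer is (A).

A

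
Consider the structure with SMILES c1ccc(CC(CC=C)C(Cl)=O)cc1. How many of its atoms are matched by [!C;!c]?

2

The query [!C;!c] means: neither aliphatic nor aromatic carbon — same as [!#6].
Check the 14 heavy atoms by environment: 6× C → no; 6× c (aromatic) → no; 1× O → match; 1× Cl → match.
Summing the matching environments: 1 + 1 = 2 matching atoms.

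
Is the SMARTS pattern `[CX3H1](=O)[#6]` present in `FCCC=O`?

The pattern [CX3H1](=O)[#6] describes an sp2 carbon with one H, double-bonded to O and single-bonded to carbon — an aldehyde.
The molecule carries an aldehyde (-CHO), whose atoms satisfy every constraint of the query, so the pattern matches.

Yes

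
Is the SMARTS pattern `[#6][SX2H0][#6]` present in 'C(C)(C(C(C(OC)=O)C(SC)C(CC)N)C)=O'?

The pattern [#6][SX2H0][#6] describes an aliphatic sulfur bridging two carbons with no H on the sulfur — a thioether.
The molecule carries a methylthio ether (-SCH3), whose atoms satisfy every constraint of the query, so the pattern matches.

Yes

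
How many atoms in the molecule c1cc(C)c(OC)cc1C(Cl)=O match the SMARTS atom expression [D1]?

4

Check the 12 heavy atoms by environment: 3× c (aromatic, D3) → no; 3× c (aromatic, D2) → no; 1× C (D3) → no; 1× O (D1) → match; 1× Cl (D1) → match; 1× O (D2) → no; 2× C (D1) → match.
Summing the matching environments: 1 + 1 + 2 = 4 matching atoms.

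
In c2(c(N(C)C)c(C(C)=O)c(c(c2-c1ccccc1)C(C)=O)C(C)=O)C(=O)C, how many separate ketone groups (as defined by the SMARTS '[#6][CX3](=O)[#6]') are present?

[#6][CX3](=O)[#6] is the SMARTS for a ketone: a carbonyl carbon (no H) flanked by two carbons.
The molecule carries 4 separate instances of an acetyl/ketone group (-C(=O)CH3) meeting every constraint; each maps to a distinct set of atoms, giving 4 matches.

4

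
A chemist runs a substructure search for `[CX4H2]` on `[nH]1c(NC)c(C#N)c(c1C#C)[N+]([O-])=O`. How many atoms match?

The query [CX4H2] means: sp3 carbon (X4) with exactly two hydrogens.
Check the 14 heavy atoms by environment: 1× n (aromatic, H1, X3) → no; 4× c (aromatic, H0, X3) → no; 1× N (H1, X3) → no; 1× C (H3, X4) → no; 1× N (charge +1, H0, X3) → no; 1× O (charge -1, H0, X1) → no; 1× O (H0, X1) → no; 2× C (H0, X2) → no; 1× C (H1, X2) → no; 1× N (H0, X1) → no.
No environment satisfies the query, so 0 matching atoms.

0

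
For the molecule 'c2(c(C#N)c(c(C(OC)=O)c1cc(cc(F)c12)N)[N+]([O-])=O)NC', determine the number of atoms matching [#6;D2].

3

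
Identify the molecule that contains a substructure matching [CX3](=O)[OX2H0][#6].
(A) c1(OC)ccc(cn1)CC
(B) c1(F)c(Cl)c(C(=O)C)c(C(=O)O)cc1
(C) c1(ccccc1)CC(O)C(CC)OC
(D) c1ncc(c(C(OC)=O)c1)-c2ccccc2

D

[CX3](=O)[OX2H0][#6] describes a carbonyl carbon bonded to an oxygen that is itself bonded to carbon (no H on that O) (an ester).
(A) has a methoxy ether (-OCH3) but the ether oxygen is not adjacent to a C=O carbon.
(B) has a carboxylic acid group (-C(=O)OH) but the singly-bonded O carries H (OX2H1, not H0).
(C) has a methoxy ether (-OCH3) but the ether oxygen is not adjacent to a C=O carbon.
(D) contains a methyl-ester group (-C(=O)OCH3), which satisfies every atom and bond constraint.
So the answer is (D).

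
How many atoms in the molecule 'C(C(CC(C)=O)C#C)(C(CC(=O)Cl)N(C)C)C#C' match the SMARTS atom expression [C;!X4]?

The query [C;!X4] means: aliphatic carbon that does not have four total connections.
Check the 18 heavy atoms by environment: 8× C (X4) → no; 2× C (X3) → match; 2× O (X1) → no; 1× Cl (X1) → no; 1× N (X3) → no; 4× C (X2) → match.
Summing the matching environments: 2 + 4 = 6 matching atoms.

6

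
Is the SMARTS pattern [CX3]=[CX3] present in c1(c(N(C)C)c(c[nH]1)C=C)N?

Yes

The pattern [CX3]=[CX3] describes a non-aromatic C=C double bond between two sp2 carbons — an alkene.
The molecule carries a vinyl group (-CH=CH2), whose atoms satisfy every constraint of the query, so the pattern matches.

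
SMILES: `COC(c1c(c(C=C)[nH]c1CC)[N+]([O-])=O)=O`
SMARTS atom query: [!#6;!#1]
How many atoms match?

6

The query [!#6;!#1] means: not carbon and not hydrogen — any heteroatom.
Check the 16 heavy atoms by environment: 1× n (aromatic) → match; 4× c (aromatic) → no; 6× C → no; 3× O → match; 1× N (charge +1) → match; 1× O (charge -1) → match.
Summing the matching environments: 1 + 3 + 1 + 1 = 6 matching atoms.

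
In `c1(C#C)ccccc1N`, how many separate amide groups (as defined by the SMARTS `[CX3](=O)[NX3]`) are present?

0

[CX3](=O)[NX3] is the SMARTS for an amide: a carbonyl carbon bonded to a trivalent nitrogen.
The molecule has a primary amino group (-NH2), but the -NH2 is not attached to a carbonyl carbon; nothing else fits, so there are 0 matches.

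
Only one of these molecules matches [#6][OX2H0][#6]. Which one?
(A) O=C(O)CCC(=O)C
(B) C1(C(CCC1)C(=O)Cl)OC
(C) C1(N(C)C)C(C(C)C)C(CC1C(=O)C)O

B

[#6][OX2H0][#6] describes an aliphatic oxygen bridging two carbons with no H on the oxygen (an ether).
(A) has a carboxylic acid group (-C(=O)OH) but the -OH oxygen has H1; the =O is OX1, not OX2.
(B) contains a methoxy ether (-OCH3), which satisfies every atom and bond constraint.
(C) has a hydroxyl group (-OH) but the oxygen has H1, not H0 bridging two carbons.
So the answer is (B).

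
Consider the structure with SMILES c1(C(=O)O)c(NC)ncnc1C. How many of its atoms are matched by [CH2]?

Check the 12 heavy atoms by environment: 2× n (aromatic, H0) → no; 1× c (aromatic, H1) → no; 3× c (aromatic, H0) → no; 1× N (H1) → no; 2× C (H3) → no; 1× C (H0) → no; 1× O (H0) → no; 1× O (H1) → no.
No environment satisfies the query, so 0 matching atoms.

0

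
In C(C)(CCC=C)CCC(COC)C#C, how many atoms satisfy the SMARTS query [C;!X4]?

4

Check the 14 heavy atoms by environment: 9× C (X4) → no; 1× O (X2) → no; 2× C (X3) → match; 2× C (X2) → match.
Summing the matching environments: 2 + 2 = 4 matching atoms.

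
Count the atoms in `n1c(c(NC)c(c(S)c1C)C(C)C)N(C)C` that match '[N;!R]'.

2

The query [N;!R] means: aliphatic nitrogen not in a ring.
Check the 16 heavy atoms by environment: 1× n (aromatic, in 6-ring) → no; 5× c (aromatic, in 6-ring) → no; 7× C (acyclic) → no; 2× N (acyclic) → match; 1× S (acyclic) → no.
That gives 2 matching atoms.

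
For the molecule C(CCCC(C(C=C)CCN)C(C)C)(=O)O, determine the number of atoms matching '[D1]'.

6

The query [D1] means: atom with exactly one heavy-atom neighbour (degree 1).
Check the 16 heavy atoms by environment: 6× C (D2) → no; 4× C (D3) → no; 2× O (D1) → match; 3× C (D1) → match; 1× N (D1) → match.
Summing the matching environments: 2 + 3 + 1 = 6 matching atoms.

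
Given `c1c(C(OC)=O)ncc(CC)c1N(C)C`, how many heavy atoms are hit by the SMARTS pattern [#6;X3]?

6

The query [#6;X3] means: any carbon (aromatic or not) with three total connections.
Check the 15 heavy atoms by environment: 1× n (aromatic, X2) → no; 5× c (aromatic, X3) → match; 1× C (X3) → match; 1× O (X1) → no; 1× O (X2) → no; 5× C (X4) → no; 1× N (X3) → no.
Summing the matching environments: 5 + 1 = 6 matching atoms.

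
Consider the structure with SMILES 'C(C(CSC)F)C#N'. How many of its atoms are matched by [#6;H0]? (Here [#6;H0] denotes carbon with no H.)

1

The query [#6;H0] means: any carbon with no attached hydrogen.
Check the 8 heavy atoms by environment: 2× C (H2) → no; 1× C (H1) → no; 1× C (H0) → match; 1× N (H0) → no; 1× S (H0) → no; 1× C (H3) → no; 1× F (H0) → no.
That gives 1 matching atom.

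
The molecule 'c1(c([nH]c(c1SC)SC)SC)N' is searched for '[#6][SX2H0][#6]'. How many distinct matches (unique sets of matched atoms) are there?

3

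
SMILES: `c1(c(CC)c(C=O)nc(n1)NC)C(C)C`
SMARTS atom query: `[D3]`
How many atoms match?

5

The query [D3] means: atom with exactly three heavy-atom neighbours.
Check the 15 heavy atoms by environment: 2× n (aromatic, D2) → no; 4× c (aromatic, D3) → match; 2× C (D2) → no; 1× O (D1) → no; 1× N (D2) → no; 4× C (D1) → no; 1× C (D3) → match.
Summing the matching environments: 4 + 1 = 5 matching atoms.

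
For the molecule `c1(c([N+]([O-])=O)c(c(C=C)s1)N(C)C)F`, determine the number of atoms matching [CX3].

Check the 14 heavy atoms by environment: 1× s (aromatic, X2) → no; 4× c (aromatic, X3) → no; 2× C (X3) → match; 1× N (X3) → no; 2× C (X4) → no; 1× F (X1) → no; 1× N (charge +1, X3) → no; 1× O (charge -1, X1) → no; 1× O (X1) → no.
That gives 2 matching atoms.

2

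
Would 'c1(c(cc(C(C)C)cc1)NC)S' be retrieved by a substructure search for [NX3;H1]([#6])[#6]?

The pattern [NX3;H1]([#6])[#6] describes a trivalent nitrogen with one H, bonded to two carbons — a secondary amine.
The molecule carries an N-methylamino group (-NHCH3), whose atoms satisfy every constraint of the query, so the pattern matches.

Yes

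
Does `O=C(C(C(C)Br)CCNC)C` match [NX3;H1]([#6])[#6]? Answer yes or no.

Yes

The pattern [NX3;H1]([#6])[#6] describes a trivalent nitrogen with one H, bonded to two carbons — a secondary amine.
The molecule carries an N-methylamino group (-NHCH3), whose atoms satisfy every constraint of the query, so the pattern matches.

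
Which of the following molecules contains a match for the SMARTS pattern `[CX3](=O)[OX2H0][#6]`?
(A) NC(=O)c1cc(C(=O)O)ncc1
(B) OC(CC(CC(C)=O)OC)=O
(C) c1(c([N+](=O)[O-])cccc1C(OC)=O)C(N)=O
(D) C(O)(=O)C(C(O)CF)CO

C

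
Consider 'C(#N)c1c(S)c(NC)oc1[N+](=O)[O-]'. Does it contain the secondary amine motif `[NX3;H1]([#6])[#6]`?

The pattern [NX3;H1]([#6])[#6] describes a trivalent nitrogen with one H, bonded to two carbons — a secondary amine.
The molecule carries an N-methylamino group (-NHCH3), whose atoms satisfy every constraint of the query, so the pattern matches.

Yes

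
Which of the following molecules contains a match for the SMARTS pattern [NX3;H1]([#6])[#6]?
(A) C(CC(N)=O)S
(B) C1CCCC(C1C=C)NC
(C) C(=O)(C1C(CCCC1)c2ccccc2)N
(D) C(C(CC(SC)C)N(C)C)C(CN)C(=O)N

B

[NX3;H1]([#6])[#6] describes a trivalent nitrogen with one H, bonded to two carbons (a secondary amine).
(A) has a primary amide (-C(=O)NH2) but the -C(=O)NH2 nitrogen has H2, not H1.
(B) contains an N-methylamino group (-NHCH3), which satisfies every atom and bond constraint.
(C) has a primary amide (-C(=O)NH2) but the -C(=O)NH2 nitrogen has H2, not H1.
(D) has a dimethylamino group (-N(CH3)2) but the nitrogen has H0, not H1.
So the answer is (B).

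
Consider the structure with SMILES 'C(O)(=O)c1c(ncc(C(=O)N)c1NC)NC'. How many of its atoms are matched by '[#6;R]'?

The query [#6;R] means: carbon that is part of a ring.
Check the 16 heavy atoms by environment: 1× n (aromatic, in 6-ring) → no; 5× c (aromatic, in 6-ring) → match; 3× N (acyclic) → no; 4× C (acyclic) → no; 3× O (acyclic) → no.
That gives 5 matching atoms.

5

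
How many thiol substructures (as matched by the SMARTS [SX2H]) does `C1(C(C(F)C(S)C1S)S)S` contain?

4

[SX2H] is the SMARTS for a thiol: an aliphatic sulfur with two connections, one being H.
The molecule carries 4 separate instances of a thiol (-SH) meeting every constraint; each maps to a distinct set of atoms, giving 4 matches.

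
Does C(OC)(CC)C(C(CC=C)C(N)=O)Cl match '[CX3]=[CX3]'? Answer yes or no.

Yes

The pattern [CX3]=[CX3] describes a non-aromatic C=C double bond between two sp2 carbons — an alkene.
The molecule carries a vinyl group (-CH=CH2), whose atoms satisfy every constraint of the query, so the pattern matches.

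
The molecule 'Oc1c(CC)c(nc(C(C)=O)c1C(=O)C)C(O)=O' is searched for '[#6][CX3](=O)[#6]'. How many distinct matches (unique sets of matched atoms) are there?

2

[#6][CX3](=O)[#6] is the SMARTS for a ketone: a carbonyl carbon (no H) flanked by two carbons.
The molecule carries 2 separate instances of an acetyl/ketone group (-C(=O)CH3) meeting every constraint; each maps to a distinct set of atoms, giving 2 matches.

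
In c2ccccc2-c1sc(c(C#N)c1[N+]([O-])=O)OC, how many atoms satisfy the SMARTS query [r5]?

5

The query [r5] means: r5 matches atoms in a five-membered ring.
Check the 18 heavy atoms by environment: 1× s (aromatic, in 5-ring) → match; 4× c (aromatic, in 5-ring) → match; 6× c (aromatic, in 6-ring) → no; 2× C (acyclic) → no; 1× N (acyclic) → no; 2× O (acyclic) → no; 1× N (charge +1, acyclic) → no; 1× O (charge -1, acyclic) → no.
Summing the matching environments: 1 + 4 = 5 matching atoms.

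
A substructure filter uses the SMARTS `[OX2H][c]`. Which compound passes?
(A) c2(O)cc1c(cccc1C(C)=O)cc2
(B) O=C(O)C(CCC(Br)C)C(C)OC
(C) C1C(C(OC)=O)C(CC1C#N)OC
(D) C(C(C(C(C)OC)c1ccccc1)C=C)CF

A

[OX2H][c] describes a hydroxyl oxygen attached to an aromatic carbon (a phenol).
(A) contains a hydroxyl group (-OH), which satisfies every atom and bond constraint.
(B) has a methoxy ether (-OCH3) but the oxygen has H0, not H1.
(C) has a methoxy ether (-OCH3) but the oxygen has H0, not H1.
(D) has a methoxy ether (-OCH3) but the oxygen has H0, not H1.
So the answer is (A).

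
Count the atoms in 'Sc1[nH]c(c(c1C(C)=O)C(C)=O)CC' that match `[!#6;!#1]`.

Check the 14 heavy atoms by environment: 1× n (aromatic) → match; 4× c (aromatic) → no; 6× C → no; 2× O → match; 1× S → match.
Summing the matching environments: 1 + 2 + 1 = 4 matching atoms.

4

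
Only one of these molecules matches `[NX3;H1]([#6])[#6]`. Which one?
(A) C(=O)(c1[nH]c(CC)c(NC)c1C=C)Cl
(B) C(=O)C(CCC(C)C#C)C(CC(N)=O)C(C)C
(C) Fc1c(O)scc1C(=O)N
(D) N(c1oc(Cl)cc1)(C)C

A

[NX3;H1]([#6])[#6] describes a trivalent nitrogen with one H, bonded to two carbons (a secondary amine).
(A) contains an N-methylamino group (-NHCH3), which satisfies every atom and bond constraint.
(B) has a primary amide (-C(=O)NH2) but the -C(=O)NH2 nitrogen has H2, not H1.
(C) has a primary amide (-C(=O)NH2) but the -C(=O)NH2 nitrogen has H2, not H1.
(D) has a dimethylamino group (-N(CH3)2) but the nitrogen has H0, not H1.
So the answer is (A).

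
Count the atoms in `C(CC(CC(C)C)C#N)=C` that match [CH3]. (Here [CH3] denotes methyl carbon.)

The query [CH3] means: aliphatic carbon with exactly three hydrogens.
Check the 10 heavy atoms by environment: 3× C (H2) → no; 3× C (H1) → no; 1× C (H0) → no; 1× N (H0) → no; 2× C (H3) → match.
That gives 2 matching atoms.

2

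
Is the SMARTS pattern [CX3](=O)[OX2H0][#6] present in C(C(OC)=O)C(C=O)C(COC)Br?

The pattern [CX3](=O)[OX2H0][#6] describes a carbonyl carbon bonded to an oxygen that is itself bonded to carbon (no H on that O) — an ester.
The molecule carries a methyl-ester group (-C(=O)OCH3), whose atoms satisfy every constraint of the query, so the pattern matches.

Yes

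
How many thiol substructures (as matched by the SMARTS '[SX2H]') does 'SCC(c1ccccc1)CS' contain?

[SX2H] is the SMARTS for a thiol: an aliphatic sulfur with two connections, one being H.
The molecule carries 2 separate instances of a thiol (-SH) meeting every constraint; each maps to a distinct set of atoms, giving 2 matches.

2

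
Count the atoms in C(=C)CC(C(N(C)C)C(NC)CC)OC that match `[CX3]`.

2

Check the 15 heavy atoms by environment: 10× C (X4) → no; 2× N (X3) → no; 1× O (X2) → no; 2× C (X3) → match.
That gives 2 matching atoms.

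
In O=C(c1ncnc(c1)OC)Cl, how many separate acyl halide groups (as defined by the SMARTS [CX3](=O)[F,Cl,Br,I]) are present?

1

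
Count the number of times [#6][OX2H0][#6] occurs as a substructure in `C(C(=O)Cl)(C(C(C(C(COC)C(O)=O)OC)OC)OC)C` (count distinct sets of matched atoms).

4

[#6][OX2H0][#6] is the SMARTS for an ether: an aliphatic oxygen bridging two carbons with no H on the oxygen.
The molecule carries 4 separate instances of a methoxy ether (-OCH3) meeting every constraint; each maps to a distinct set of atoms, giving 4 matches.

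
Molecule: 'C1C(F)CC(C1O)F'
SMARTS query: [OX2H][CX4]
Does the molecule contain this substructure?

The pattern [OX2H][CX4] describes a hydroxyl oxygen bound to an sp3 (X4) carbon — an aliphatic alcohol.
The molecule carries a hydroxyl group (-OH), whose atoms satisfy every constraint of the query, so the pattern matches.

Yes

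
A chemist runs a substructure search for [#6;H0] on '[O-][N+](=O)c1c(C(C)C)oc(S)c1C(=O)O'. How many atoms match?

5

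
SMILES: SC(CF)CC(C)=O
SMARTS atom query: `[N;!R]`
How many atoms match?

0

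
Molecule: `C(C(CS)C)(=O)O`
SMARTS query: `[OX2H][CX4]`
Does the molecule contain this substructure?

No

The pattern [OX2H][CX4] describes a hydroxyl oxygen bound to an sp3 (X4) carbon — an aliphatic alcohol.
The closest candidate here is a carboxylic acid group (-C(=O)OH), but the -OH is on a CX3 carbonyl carbon, not a CX4 carbon. No other fragment satisfies the full query, so there is no match.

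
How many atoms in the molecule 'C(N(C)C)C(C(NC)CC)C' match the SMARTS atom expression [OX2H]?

0

The query [OX2H] means: aliphatic oxygen with two connections, one of which is H — an -OH oxygen.
Check the 11 heavy atoms by environment: 2× C (H2, X4) → no; 2× C (H1, X4) → no; 1× N (H0, X3) → no; 5× C (H3, X4) → no; 1× N (H1, X3) → no.
No environment satisfies the query, so 0 matching atoms.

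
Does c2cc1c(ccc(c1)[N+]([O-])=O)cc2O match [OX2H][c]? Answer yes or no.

The pattern [OX2H][c] describes a hydroxyl oxygen attached to an aromatic carbon — a phenol.
The molecule carries a hydroxyl group (-OH), whose atoms satisfy every constraint of the query, so the pattern matches.

Yes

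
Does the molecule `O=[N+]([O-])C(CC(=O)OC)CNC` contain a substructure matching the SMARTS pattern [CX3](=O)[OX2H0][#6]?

Yes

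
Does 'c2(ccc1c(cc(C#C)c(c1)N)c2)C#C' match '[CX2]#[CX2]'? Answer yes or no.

Yes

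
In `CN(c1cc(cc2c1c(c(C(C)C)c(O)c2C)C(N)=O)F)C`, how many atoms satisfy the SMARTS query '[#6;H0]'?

Check the 22 heavy atoms by environment: 8× c (aromatic, H0) → match; 2× c (aromatic, H1) → no; 5× C (H3) → no; 1× C (H0) → match; 1× O (H0) → no; 1× N (H2) → no; 1× C (H1) → no; 1× F (H0) → no; 1× N (H0) → no; 1× O (H1) → no.
Summing the matching environments: 8 + 1 = 9 matching atoms.

9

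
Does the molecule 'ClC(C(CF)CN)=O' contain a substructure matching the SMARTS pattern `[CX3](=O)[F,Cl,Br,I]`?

Yes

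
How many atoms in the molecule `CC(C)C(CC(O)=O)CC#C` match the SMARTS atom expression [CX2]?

2

The query [CX2] means: C with X2: aliphatic carbon with exactly 2 total connections.
Check the 11 heavy atoms by environment: 6× C (X4) → no; 1× C (X3) → no; 1× O (X1) → no; 1× O (X2) → no; 2× C (X2) → match.
That gives 2 matching atoms.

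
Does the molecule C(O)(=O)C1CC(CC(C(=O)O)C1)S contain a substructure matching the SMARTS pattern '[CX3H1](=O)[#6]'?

No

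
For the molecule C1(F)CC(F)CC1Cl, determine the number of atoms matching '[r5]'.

The query [r5] means: r5 matches atoms in a five-membered ring.
Check the 8 heavy atoms by environment: 5× C (in 5-ring) → match; 2× F (acyclic) → no; 1× Cl (acyclic) → no.
That gives 5 matching atoms.

5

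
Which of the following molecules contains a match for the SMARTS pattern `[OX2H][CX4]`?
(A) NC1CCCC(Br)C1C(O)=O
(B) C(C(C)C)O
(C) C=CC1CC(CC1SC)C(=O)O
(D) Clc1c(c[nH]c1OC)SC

B

[OX2H][CX4] describes a hydroxyl oxygen bound to an sp3 (X4) carbon (an aliphatic alcohol).
(A) has a carboxylic acid group (-C(=O)OH) but the -OH is on a CX3 carbonyl carbon, not a CX4 carbon.
(B) contains a hydroxyl group (-OH), which satisfies every atom and bond constraint.
(C) has a carboxylic acid group (-C(=O)OH) but the -OH is on a CX3 carbonyl carbon, not a CX4 carbon.
(D) has a methoxy ether (-OCH3) but the oxygen has H0 (ether), not H1.
So the answer is (B).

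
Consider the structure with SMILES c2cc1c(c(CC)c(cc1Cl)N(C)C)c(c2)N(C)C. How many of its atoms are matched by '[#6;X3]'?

The query [#6;X3] means: any carbon (aromatic or not) with three total connections.
Check the 19 heavy atoms by environment: 10× c (aromatic, X3) → match; 6× C (X4) → no; 1× Cl (X1) → no; 2× N (X3) → no.
That gives 10 matching atoms.

10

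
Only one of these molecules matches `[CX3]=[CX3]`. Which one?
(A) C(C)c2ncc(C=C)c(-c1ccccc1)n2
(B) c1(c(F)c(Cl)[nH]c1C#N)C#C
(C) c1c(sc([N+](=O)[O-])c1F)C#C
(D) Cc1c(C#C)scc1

[CX3]=[CX3] describes a non-aromatic C=C double bond between two sp2 carbons (an alkene).
(A) contains a vinyl group (-CH=CH2), which satisfies every atom and bond constraint.
(B) has an ethynyl group (-C#CH) but the C-C bond is a triple bond, not a double bond.
(C) has an ethynyl group (-C#CH) but the C-C bond is a triple bond, not a double bond.
(D) has an ethynyl group (-C#CH) but the C-C bond is a triple bond, not a double bond.
So the answer is (A).

A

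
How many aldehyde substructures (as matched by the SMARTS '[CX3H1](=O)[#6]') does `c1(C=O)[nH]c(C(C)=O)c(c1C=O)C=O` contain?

[CX3H1](=O)[#6] is the SMARTS for an aldehyde: an sp2 carbon with one H, double-bonded to O and single-bonded to carbon.
The molecule carries 3 separate instances of an aldehyde (-CHO) meeting every constraint; each maps to a distinct set of atoms, giving 3 matches.

3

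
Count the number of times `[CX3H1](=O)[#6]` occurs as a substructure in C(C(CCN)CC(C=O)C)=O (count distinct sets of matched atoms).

[CX3H1](=O)[#6] is the SMARTS for an aldehyde: an sp2 carbon with one H, double-bonded to O and single-bonded to carbon.
The molecule carries 2 separate instances of an aldehyde (-CHO) meeting every constraint; each maps to a distinct set of atoms, giving 2 matches.

2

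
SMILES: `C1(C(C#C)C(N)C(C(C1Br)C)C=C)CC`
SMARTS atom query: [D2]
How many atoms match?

3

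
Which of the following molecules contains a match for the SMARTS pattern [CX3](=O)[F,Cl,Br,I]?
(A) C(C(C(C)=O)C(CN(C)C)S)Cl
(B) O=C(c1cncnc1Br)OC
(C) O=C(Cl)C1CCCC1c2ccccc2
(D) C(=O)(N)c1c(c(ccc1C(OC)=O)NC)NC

[CX3](=O)[F,Cl,Br,I] describes a carbonyl carbon bonded to a halogen (an acyl halide).
(A) has a chloro substituent but the Cl is not on a carbonyl carbon.
(B) has a methyl-ester group (-C(=O)OCH3) but the carbonyl is bonded to -O-C, not to a halogen.
(C) contains an acyl chloride (-C(=O)Cl), which satisfies every atom and bond constraint.
(D) has a methyl-ester group (-C(=O)OCH3) but the carbonyl is bonded to -O-C, not to a halogen.
So the answer is (C).

C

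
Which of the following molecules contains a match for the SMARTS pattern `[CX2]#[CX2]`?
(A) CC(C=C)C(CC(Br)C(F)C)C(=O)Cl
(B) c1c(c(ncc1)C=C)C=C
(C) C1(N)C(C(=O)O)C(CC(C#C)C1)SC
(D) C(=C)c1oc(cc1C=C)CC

C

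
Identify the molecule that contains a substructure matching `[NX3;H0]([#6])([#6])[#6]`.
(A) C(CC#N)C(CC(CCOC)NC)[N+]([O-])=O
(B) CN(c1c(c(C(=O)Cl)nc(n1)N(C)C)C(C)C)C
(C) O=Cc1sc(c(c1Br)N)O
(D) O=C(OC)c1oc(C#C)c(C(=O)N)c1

B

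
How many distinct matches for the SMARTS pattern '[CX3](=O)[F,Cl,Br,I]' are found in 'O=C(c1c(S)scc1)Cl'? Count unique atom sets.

[CX3](=O)[F,Cl,Br,I] is the SMARTS for an acyl halide: a carbonyl carbon bonded to a halogen.
Exactly one fragment in the molecule meets all constraints, giving 1 match.

1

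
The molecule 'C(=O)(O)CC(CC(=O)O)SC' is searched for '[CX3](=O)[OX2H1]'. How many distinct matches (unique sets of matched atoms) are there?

2

[CX3](=O)[OX2H1] is the SMARTS for a carboxylic acid: an sp2 carbon double-bonded to O and single-bonded to an -OH oxygen.
The molecule carries 2 separate instances of a carboxylic acid group (-C(=O)OH) meeting every constraint; each maps to a distinct set of atoms, giving 2 matches.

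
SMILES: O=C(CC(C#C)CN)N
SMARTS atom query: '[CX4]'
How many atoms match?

3

Check the 9 heavy atoms by environment: 3× C (X4) → match; 1× C (X3) → no; 1× O (X1) → no; 2× N (X3) → no; 2× C (X2) → no.
That gives 3 matching atoms.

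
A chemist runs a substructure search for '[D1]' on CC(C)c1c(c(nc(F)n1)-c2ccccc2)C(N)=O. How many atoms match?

5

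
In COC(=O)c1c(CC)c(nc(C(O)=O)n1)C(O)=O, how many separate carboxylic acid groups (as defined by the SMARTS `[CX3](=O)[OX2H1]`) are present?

[CX3](=O)[OX2H1] is the SMARTS for a carboxylic acid: an sp2 carbon double-bonded to O and single-bonded to an -OH oxygen.
The molecule carries 2 separate instances of a carboxylic acid group (-C(=O)OH) meeting every constraint; each maps to a distinct set of atoms, giving 2 matches.

2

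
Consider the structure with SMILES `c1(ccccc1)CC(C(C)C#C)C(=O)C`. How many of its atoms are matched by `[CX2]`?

The query [CX2] means: C with X2: aliphatic carbon with exactly 2 total connections.
Check the 15 heavy atoms by environment: 5× C (X4) → no; 6× c (aromatic, X3) → no; 1× C (X3) → no; 1× O (X1) → no; 2× C (X2) → match.
That gives 2 matching atoms.

2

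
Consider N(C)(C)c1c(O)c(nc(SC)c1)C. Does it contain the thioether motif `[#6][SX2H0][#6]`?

The pattern [#6][SX2H0][#6] describes an aliphatic sulfur bridging two carbons with no H on the sulfur — a thioether.
The molecule carries a methylthio ether (-SCH3), whose atoms satisfy every constraint of the query, so the pattern matches.

Yes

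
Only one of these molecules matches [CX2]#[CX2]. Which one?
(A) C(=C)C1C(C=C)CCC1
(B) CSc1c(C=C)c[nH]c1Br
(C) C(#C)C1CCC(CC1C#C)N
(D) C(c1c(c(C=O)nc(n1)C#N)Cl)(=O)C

[CX2]#[CX2] describes a carbon-carbon triple bond (an alkyne).
(A) has a vinyl group (-CH=CH2) but the C=C is a double bond; both carbons are CX3, not CX2.
(B) has a vinyl group (-CH=CH2) but the C=C is a double bond; both carbons are CX3, not CX2.
(C) contains an ethynyl group (-C#CH), which satisfies every atom and bond constraint.
(D) has a nitrile (-C#N) but the triple bond is C#N, not C#C.
So the answer is (C).

C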